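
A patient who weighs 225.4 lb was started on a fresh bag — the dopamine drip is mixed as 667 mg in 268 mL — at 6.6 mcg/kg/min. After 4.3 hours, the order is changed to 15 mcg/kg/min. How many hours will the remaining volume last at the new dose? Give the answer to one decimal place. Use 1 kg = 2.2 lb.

Initial rate:
Weight = 225.4 lb ÷ 2.2 lb/kg = 102.4545 kg
Dose = 6.6 mcg/kg/min × 102.4545 kg = 676.2 mcg/min
676.2 mcg/min × 60 min/hr = 40572 mcg/hr
Concentration = 667 mg ÷ 268 mL = 2.488806 mg/mL = 2488.806 mcg/mL
Rate = 40572 mcg/hr ÷ 2488.806 mcg/mL = 16.30179 mL/hr
Volume infused so far = 16.30179 mL/hr × 4.3 hr = 70.09771 mL
Volume remaining = 268 − 70.09771 = 197.9023 mL
New rate:
Dose = 15 mcg/kg/min × 102.4545 kg = 1536.818 mcg/min
1536.818 mcg/min × 60 min/hr = 92209.09 mcg/hr
Rate = 92209.09 mcg/hr ÷ 2488.806 mcg/mL = 37.04953 mL/hr
Time remaining = 197.9023 mL ÷ 37.04953 mL/hr = 5.34156 hr

5.3 hours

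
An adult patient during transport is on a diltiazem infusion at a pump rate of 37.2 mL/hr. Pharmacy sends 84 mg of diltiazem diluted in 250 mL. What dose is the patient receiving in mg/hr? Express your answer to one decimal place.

Concentration = 84 mg ÷ 250 mL = 0.336 mg/mL
Drug rate = 37.2 mL/hr × 0.336 mg/mL = 12.4992 mg/hr

12.5 mg/hr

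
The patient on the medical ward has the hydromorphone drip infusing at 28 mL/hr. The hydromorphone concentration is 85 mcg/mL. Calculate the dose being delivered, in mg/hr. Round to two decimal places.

2.38 mg/hr

Concentration = 85 mcg/mL = 0.085 mg/mL
Drug rate = 28 mL/hr × 0.085 mg/mL = 2.38 mg/hr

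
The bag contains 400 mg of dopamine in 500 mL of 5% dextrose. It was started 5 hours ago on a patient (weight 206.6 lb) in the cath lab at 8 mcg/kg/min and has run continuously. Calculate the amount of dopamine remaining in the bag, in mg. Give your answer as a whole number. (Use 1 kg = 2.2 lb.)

Weight = 206.6 lb ÷ 2.2 lb/kg = 93.90909 kg
Dose = 8 mcg/kg/min × 93.90909 kg = 751.2727 mcg/min
751.2727 mcg/min × 60 min/hr = 45076.36 mcg/hr
Concentration = 400 mg ÷ 500 mL = 0.8 mg/mL = 800 mcg/mL
Rate = 45076.36 mcg/hr ÷ 800 mcg/mL = 56.34545 mL/hr
Volume infused = 56.34545 mL/hr × 5 hr = 281.7273 mL
Volume remaining = 500 − 281.7273 = 218.2727 mL
Drug remaining = 218.2727 mL × 800 mcg/mL = 174618.2 mcg = 174.6182 mg

175 mg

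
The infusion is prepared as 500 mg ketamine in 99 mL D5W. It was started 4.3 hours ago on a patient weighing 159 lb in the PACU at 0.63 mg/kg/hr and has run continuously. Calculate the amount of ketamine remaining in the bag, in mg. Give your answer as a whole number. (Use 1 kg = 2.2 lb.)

304 mg

Weight = 159 lb ÷ 2.2 lb/kg = 72.27273 kg
Dose = 0.63 mg/kg/hr × 72.27273 kg = 45.53182 mg/hr
Concentration = 500 mg ÷ 99 mL = 5.050505 mg/mL
Rate = 45.53182 mg/hr ÷ 5.050505 mg/mL = 9.0153 mL/hr
Volume infused = 9.0153 mL/hr × 4.3 hr = 38.76579 mL
Volume remaining = 99 − 38.76579 = 60.23421 mL
Drug remaining = 60.23421 mL × 5.050505 mg/mL = 304.2132 mg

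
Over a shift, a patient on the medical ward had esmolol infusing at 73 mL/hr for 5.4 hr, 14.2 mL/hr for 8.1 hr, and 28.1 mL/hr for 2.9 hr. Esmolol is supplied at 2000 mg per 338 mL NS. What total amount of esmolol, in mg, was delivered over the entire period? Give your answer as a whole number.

Concentration = 2000 mg ÷ 338 mL = 5.91716 mg/mL
Stage 1: 73 mL/hr × 5.4 hr = 394.2 mL → 394.2 mL × 5.91716 mg/mL = 2332.544 mg
Stage 2: 14.2 mL/hr × 8.1 hr = 115.02 mL → 115.02 mL × 5.91716 mg/mL = 680.5917 mg
Stage 3: 28.1 mL/hr × 2.9 hr = 81.49 mL → 81.49 mL × 5.91716 mg/mL = 482.1893 mg
Total = 2332.544 + 680.5917 + 482.1893 = 3495.325 mg

3495 mg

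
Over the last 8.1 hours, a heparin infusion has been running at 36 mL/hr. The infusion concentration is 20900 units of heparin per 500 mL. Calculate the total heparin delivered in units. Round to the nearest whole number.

12189 units

Concentration = 20900 units ÷ 500 mL = 41.8 units/mL
Drug rate = 36 mL/hr × 41.8 units/mL = 1504.8 units/hr
Total = 1504.8 units/hr × 8.1 hr = 12188.88 units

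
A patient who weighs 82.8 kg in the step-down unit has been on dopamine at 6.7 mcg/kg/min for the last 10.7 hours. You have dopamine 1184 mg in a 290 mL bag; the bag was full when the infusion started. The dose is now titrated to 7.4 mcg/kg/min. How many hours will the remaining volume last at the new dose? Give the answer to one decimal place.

Initial rate:
Dose = 6.7 mcg/kg/min × 82.8 kg = 554.76 mcg/min
554.76 mcg/min × 60 min/hr = 33285.6 mcg/hr
Concentration = 1184 mg ÷ 290 mL = 4.082759 mg/mL = 4082.759 mcg/mL
Rate = 33285.6 mcg/hr ÷ 4082.759 mcg/mL = 8.152723 mL/hr
Volume infused so far = 8.152723 mL/hr × 10.7 hr = 87.23414 mL
Volume remaining = 290 − 87.23414 = 202.7659 mL
New rate:
Dose = 7.4 mcg/kg/min × 82.8 kg = 612.72 mcg/min
612.72 mcg/min × 60 min/hr = 36763.2 mcg/hr
Rate = 36763.2 mcg/hr ÷ 4082.759 mcg/mL = 9.0045 mL/hr
Time remaining = 202.7659 mL ÷ 9.0045 mL/hr = 22.51828 hr

22.5 hours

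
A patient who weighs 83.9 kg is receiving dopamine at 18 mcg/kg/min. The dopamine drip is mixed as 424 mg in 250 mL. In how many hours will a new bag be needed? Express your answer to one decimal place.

Dose = 18 mcg/kg/min × 83.9 kg = 1510.2 mcg/min
1510.2 mcg/min × 60 min/hr = 90612 mcg/hr
Concentration = 424 mg ÷ 250 mL = 1.696 mg/mL = 1696 mcg/mL
Rate = 90612 mcg/hr ÷ 1696 mcg/mL = 53.42689 mL/hr
Duration = 250 mL ÷ 53.42689 mL/hr = 4.679292 hr

4.7 hours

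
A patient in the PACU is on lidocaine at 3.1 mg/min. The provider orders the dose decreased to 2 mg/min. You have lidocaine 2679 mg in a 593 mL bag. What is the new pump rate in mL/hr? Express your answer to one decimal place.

2 mg/min × 60 min/hr = 120 mg/hr
Concentration = 2679 mg ÷ 593 mL = 4.517707 mg/mL
Rate = 120 mg/hr ÷ 4.517707 mg/mL = 26.56215 mL/hr

26.6 mL/hr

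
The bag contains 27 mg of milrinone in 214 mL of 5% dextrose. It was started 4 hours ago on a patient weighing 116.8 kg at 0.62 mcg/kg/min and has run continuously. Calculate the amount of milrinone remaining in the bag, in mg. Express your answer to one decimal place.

9.6 mg

Dose = 0.62 mcg/kg/min × 116.8 kg = 72.416 mcg/min
72.416 mcg/min × 60 min/hr = 4344.96 mcg/hr
Concentration = 27 mg ÷ 214 mL = 0.1261682 mg/mL = 126.1682 mcg/mL
Rate = 4344.96 mcg/hr ÷ 126.1682 mcg/mL = 34.43783 mL/hr
Volume infused = 34.43783 mL/hr × 4 hr = 137.7513 mL
Volume remaining = 214 − 137.7513 = 76.24868 mL
Drug remaining = 76.24868 mL × 126.1682 mcg/mL = 9620.16 mcg = 9.62016 mg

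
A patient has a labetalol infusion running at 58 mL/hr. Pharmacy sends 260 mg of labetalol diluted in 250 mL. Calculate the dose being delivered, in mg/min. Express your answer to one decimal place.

Concentration = 260 mg ÷ 250 mL = 1.04 mg/mL
Drug rate = 58 mL/hr × 1.04 mg/mL = 60.32 mg/hr
60.32 mg/hr ÷ 60 min/hr = 1.005333 mg/min

1.0 mg/min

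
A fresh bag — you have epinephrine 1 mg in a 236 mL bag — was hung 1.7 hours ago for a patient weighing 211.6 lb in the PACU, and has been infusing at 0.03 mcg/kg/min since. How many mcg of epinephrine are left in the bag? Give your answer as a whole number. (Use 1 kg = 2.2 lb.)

706 mcg

Weight = 211.6 lb ÷ 2.2 lb/kg = 96.18182 kg
Dose = 0.03 mcg/kg/min × 96.18182 kg = 2.885455 mcg/min
2.885455 mcg/min × 60 min/hr = 173.1273 mcg/hr
Concentration = 1 mg ÷ 236 mL = 0.004237288 mg/mL = 4.237288 mcg/mL
Rate = 173.1273 mcg/hr ÷ 4.237288 mcg/mL = 40.85804 mL/hr
Volume infused = 40.85804 mL/hr × 1.7 hr = 69.45866 mL
Volume remaining = 236 − 69.45866 = 166.5413 mL
Drug remaining = 166.5413 mL × 4.237288 mcg/mL = 705.6836 mcg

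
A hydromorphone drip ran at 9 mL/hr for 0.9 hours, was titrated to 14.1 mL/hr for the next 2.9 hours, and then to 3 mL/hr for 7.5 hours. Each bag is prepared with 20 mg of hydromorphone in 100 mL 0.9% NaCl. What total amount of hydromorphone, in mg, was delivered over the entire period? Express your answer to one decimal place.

14.3 mg

Concentration = 20 mg ÷ 100 mL = 0.2 mg/mL
Stage 1: 9 mL/hr × 0.9 hr = 8.1 mL → 8.1 mL × 0.2 mg/mL = 1.62 mg
Stage 2: 14.1 mL/hr × 2.9 hr = 40.89 mL → 40.89 mL × 0.2 mg/mL = 8.178 mg
Stage 3: 3 mL/hr × 7.5 hr = 22.5 mL → 22.5 mL × 0.2 mg/mL = 4.5 mg
Total = 1.62 + 8.178 + 4.5 = 14.298 mg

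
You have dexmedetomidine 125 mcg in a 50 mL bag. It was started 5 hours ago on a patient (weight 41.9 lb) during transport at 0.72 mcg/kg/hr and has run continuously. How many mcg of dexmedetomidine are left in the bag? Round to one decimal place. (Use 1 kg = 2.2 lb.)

56.4 mcg

Weight = 41.9 lb ÷ 2.2 lb/kg = 19.04545 kg
Dose = 0.72 mcg/kg/hr × 19.04545 kg = 13.71273 mcg/hr
Concentration = 125 mcg ÷ 50 mL = 2.5 mcg/mL
Rate = 13.71273 mcg/hr ÷ 2.5 mcg/mL = 5.485091 mL/hr
Volume infused = 5.485091 mL/hr × 5 hr = 27.42545 mL
Volume remaining = 50 − 27.42545 = 22.57455 mL
Drug remaining = 22.57455 mL × 2.5 mcg/mL = 56.43636 mcg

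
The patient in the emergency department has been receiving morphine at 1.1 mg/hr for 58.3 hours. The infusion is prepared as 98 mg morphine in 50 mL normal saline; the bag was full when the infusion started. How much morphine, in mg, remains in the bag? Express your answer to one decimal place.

Concentration = 98 mg ÷ 50 mL = 1.96 mg/mL
Rate = 1.1 mg/hr ÷ 1.96 mg/mL = 0.5612245 mL/hr
Volume infused = 0.5612245 mL/hr × 58.3 hr = 32.71939 mL
Volume remaining = 50 − 32.71939 = 17.28061 mL
Drug remaining = 17.28061 mL × 1.96 mg/mL = 33.87 mg

33.9 mg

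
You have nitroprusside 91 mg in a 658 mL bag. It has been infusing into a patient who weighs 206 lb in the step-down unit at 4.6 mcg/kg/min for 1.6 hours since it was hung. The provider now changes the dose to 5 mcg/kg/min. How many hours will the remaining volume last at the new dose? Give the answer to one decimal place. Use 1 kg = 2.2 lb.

Initial rate:
Weight = 206 lb ÷ 2.2 lb/kg = 93.63636 kg
Dose = 4.6 mcg/kg/min × 93.63636 kg = 430.7273 mcg/min
430.7273 mcg/min × 60 min/hr = 25843.64 mcg/hr
Concentration = 91 mg ÷ 658 mL = 0.1382979 mg/mL = 138.2979 mcg/mL
Rate = 25843.64 mcg/hr ÷ 138.2979 mcg/mL = 186.8694 mL/hr
Volume infused so far = 186.8694 mL/hr × 1.6 hr = 298.991 mL
Volume remaining = 658 − 298.991 = 359.009 mL
New rate:
Dose = 5 mcg/kg/min × 93.63636 kg = 468.1818 mcg/min
468.1818 mcg/min × 60 min/hr = 28090.91 mcg/hr
Rate = 28090.91 mcg/hr ÷ 138.2979 mcg/mL = 203.1189 mL/hr
Time remaining = 359.009 mL ÷ 203.1189 mL/hr = 1.767482 hr

1.8 hours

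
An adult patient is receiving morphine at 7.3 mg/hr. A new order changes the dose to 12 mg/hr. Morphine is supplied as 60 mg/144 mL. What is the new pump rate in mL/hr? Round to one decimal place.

Concentration = 60 mg ÷ 144 mL = 0.4166667 mg/mL
Rate = 12 mg/hr ÷ 0.4166667 mg/mL = 28.8 mL/hr

28.8 mL/hr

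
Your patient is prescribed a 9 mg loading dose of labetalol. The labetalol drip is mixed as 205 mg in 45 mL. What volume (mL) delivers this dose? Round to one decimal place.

Concentration = 205 mg ÷ 45 mL = 4.555556 mg/mL
Volume = 9 mg ÷ 4.555556 mg/mL = 1.97561 mL

2.0 mL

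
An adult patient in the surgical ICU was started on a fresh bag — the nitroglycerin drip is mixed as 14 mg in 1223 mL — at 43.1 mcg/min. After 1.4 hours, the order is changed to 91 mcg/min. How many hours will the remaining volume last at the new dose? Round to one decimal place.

Initial rate:
43.1 mcg/min × 60 min/hr = 2586 mcg/hr
Concentration = 14 mg ÷ 1223 mL = 0.01144726 mg/mL = 11.44726 mcg/mL
Rate = 2586 mcg/hr ÷ 11.44726 mcg/mL = 225.9056 mL/hr
Volume infused so far = 225.9056 mL/hr × 1.4 hr = 316.2678 mL
Volume remaining = 1223 − 316.2678 = 906.7322 mL
New rate:
91 mcg/min × 60 min/hr = 5460 mcg/hr
Rate = 5460 mcg/hr ÷ 11.44726 mcg/mL = 476.97 mL/hr
Time remaining = 906.7322 mL ÷ 476.97 mL/hr = 1.901026 hr

1.9 hours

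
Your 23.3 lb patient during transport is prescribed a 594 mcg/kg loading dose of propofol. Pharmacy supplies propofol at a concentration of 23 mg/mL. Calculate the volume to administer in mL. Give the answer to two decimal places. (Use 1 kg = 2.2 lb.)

0.27 mL

Weight = 23.3 lb ÷ 2.2 lb/kg = 10.59091 kg
Dose = 594 mcg/kg × 10.59091 kg = 6291 mcg
Concentration = 23 mg/mL = 23000 mcg/mL
Volume = 6291 mcg ÷ 23000 mcg/mL = 0.2735217 mL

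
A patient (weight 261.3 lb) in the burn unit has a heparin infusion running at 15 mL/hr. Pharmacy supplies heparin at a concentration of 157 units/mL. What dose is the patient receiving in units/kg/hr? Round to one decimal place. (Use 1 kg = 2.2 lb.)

19.8 units/kg/hr

Weight = 261.3 lb ÷ 2.2 lb/kg = 118.7727 kg
Drug rate = 15 mL/hr × 157 units/mL = 2355 units/hr
2355 units/hr ÷ 118.7727 kg = 19.82778 units/kg/hr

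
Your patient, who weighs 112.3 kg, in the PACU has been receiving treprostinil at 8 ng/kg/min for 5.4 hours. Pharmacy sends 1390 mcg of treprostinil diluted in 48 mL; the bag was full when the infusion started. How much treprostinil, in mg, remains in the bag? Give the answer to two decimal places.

1.10 mg

Dose = 8 ng/kg/min × 112.3 kg = 898.4 ng/min
898.4 ng/min × 60 min/hr = 53904 ng/hr
Concentration = 1390 mcg ÷ 48 mL = 28.95833 mcg/mL = 28958.33 ng/mL
Rate = 53904 ng/hr ÷ 28958.33 ng/mL = 1.861433 mL/hr
Volume infused = 1.861433 mL/hr × 5.4 hr = 10.05174 mL
Volume remaining = 48 − 10.05174 = 37.94826 mL
Drug remaining = 37.94826 mL × 28958.33 ng/mL = 1098918 ng = 1.098918 mg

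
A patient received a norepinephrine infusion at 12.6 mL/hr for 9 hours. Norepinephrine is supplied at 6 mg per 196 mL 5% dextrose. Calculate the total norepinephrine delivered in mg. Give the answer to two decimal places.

3.47 mg

Concentration = 6 mg ÷ 196 mL = 0.03061224 mg/mL = 30.61224 mcg/mL
Drug rate = 12.6 mL/hr × 30.61224 mcg/mL = 385.7143 mcg/hr
Total = 385.7143 mcg/hr × 9 hr = 3471.429 mcg = 3.471429 mg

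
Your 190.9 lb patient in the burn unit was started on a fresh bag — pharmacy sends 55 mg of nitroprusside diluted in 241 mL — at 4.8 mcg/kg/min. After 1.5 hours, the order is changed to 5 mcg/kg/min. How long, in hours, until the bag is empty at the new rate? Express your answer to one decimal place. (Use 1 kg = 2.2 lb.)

Initial rate:
Weight = 190.9 lb ÷ 2.2 lb/kg = 86.77273 kg
Dose = 4.8 mcg/kg/min × 86.77273 kg = 416.5091 mcg/min
416.5091 mcg/min × 60 min/hr = 24990.55 mcg/hr
Concentration = 55 mg ÷ 241 mL = 0.2282158 mg/mL = 228.2158 mcg/mL
Rate = 24990.55 mcg/hr ÷ 228.2158 mcg/mL = 109.504 mL/hr
Volume infused so far = 109.504 mL/hr × 1.5 hr = 164.256 mL
Volume remaining = 241 − 164.256 = 76.74396 mL
New rate:
Dose = 5 mcg/kg/min × 86.77273 kg = 433.8636 mcg/min
433.8636 mcg/min × 60 min/hr = 26031.82 mcg/hr
Rate = 26031.82 mcg/hr ÷ 228.2158 mcg/mL = 114.0667 mL/hr
Time remaining = 76.74396 mL ÷ 114.0667 mL/hr = 0.672799 hr

0.7 hours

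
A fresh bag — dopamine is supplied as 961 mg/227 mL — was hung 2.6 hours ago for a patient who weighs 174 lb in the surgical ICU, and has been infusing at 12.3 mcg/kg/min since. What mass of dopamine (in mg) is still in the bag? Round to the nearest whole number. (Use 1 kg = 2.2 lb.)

Weight = 174 lb ÷ 2.2 lb/kg = 79.09091 kg
Dose = 12.3 mcg/kg/min × 79.09091 kg = 972.8182 mcg/min
972.8182 mcg/min × 60 min/hr = 58369.09 mcg/hr
Concentration = 961 mg ÷ 227 mL = 4.23348 mg/mL = 4233.48 mcg/mL
Rate = 58369.09 mcg/hr ÷ 4233.48 mcg/mL = 13.7875 mL/hr
Volume infused = 13.7875 mL/hr × 2.6 hr = 35.84749 mL
Volume remaining = 227 − 35.84749 = 191.1525 mL
Drug remaining = 191.1525 mL × 4233.48 mcg/mL = 809240.4 mcg = 809.2404 mg

809 mg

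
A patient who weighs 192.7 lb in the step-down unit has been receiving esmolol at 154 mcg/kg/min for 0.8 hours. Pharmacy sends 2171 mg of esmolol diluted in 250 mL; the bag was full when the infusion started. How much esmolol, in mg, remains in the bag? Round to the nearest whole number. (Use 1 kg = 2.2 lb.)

Weight = 192.7 lb ÷ 2.2 lb/kg = 87.59091 kg
Dose = 154 mcg/kg/min × 87.59091 kg = 13489 mcg/min
13489 mcg/min × 60 min/hr = 809340 mcg/hr
Concentration = 2171 mg ÷ 250 mL = 8.684 mg/mL = 8684 mcg/mL
Rate = 809340 mcg/hr ÷ 8684 mcg/mL = 93.19899 mL/hr
Volume infused = 93.19899 mL/hr × 0.8 hr = 74.55919 mL
Volume remaining = 250 − 74.55919 = 175.4408 mL
Drug remaining = 175.4408 mL × 8684 mcg/mL = 1523528 mcg = 1523.528 mg

1524 mg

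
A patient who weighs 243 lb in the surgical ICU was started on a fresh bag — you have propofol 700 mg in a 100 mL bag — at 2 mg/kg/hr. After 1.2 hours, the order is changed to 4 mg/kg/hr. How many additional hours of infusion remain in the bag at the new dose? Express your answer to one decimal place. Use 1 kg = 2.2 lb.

1.0 hours

Initial rate:
Weight = 243 lb ÷ 2.2 lb/kg = 110.4545 kg
Dose = 2 mg/kg/hr × 110.4545 kg = 220.9091 mg/hr
Concentration = 700 mg ÷ 100 mL = 7 mg/mL
Rate = 220.9091 mg/hr ÷ 7 mg/mL = 31.55844 mL/hr
Volume infused so far = 31.55844 mL/hr × 1.2 hr = 37.87013 mL
Volume remaining = 100 − 37.87013 = 62.12987 mL
New rate:
Dose = 4 mg/kg/hr × 110.4545 kg = 441.8182 mg/hr
Rate = 441.8182 mg/hr ÷ 7 mg/mL = 63.11688 mL/hr
Time remaining = 62.12987 mL ÷ 63.11688 mL/hr = 0.9843621 hr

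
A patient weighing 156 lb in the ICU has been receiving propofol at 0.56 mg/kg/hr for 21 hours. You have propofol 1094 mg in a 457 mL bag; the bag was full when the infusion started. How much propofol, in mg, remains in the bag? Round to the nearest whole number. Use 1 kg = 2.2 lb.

260 mg

Weight = 156 lb ÷ 2.2 lb/kg = 70.90909 kg
Dose = 0.56 mg/kg/hr × 70.90909 kg = 39.70909 mg/hr
Concentration = 1094 mg ÷ 457 mL = 2.393873 mg/mL
Rate = 39.70909 mg/hr ÷ 2.393873 mg/mL = 16.5878 mL/hr
Volume infused = 16.5878 mL/hr × 21 hr = 348.3438 mL
Volume remaining = 457 − 348.3438 = 108.6562 mL
Drug remaining = 108.6562 mL × 2.393873 mg/mL = 260.1091 mg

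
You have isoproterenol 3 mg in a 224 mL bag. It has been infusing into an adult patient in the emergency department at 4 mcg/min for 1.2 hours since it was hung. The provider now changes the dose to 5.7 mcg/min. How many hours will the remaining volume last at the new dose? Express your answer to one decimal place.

7.9 hours

Initial rate:
4 mcg/min × 60 min/hr = 240 mcg/hr
Concentration = 3 mg ÷ 224 mL = 0.01339286 mg/mL = 13.39286 mcg/mL
Rate = 240 mcg/hr ÷ 13.39286 mcg/mL = 17.92 mL/hr
Volume infused so far = 17.92 mL/hr × 1.2 hr = 21.504 mL
Volume remaining = 224 − 21.504 = 202.496 mL
New rate:
5.7 mcg/min × 60 min/hr = 342 mcg/hr
Rate = 342 mcg/hr ÷ 13.39286 mcg/mL = 25.536 mL/hr
Time remaining = 202.496 mL ÷ 25.536 mL/hr = 7.929825 hr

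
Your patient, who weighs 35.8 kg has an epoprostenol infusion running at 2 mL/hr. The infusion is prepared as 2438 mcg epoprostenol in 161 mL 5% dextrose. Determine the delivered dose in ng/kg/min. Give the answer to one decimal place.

Concentration = 2438 mcg ÷ 161 mL = 15.14286 mcg/mL = 15142.86 ng/mL
Drug rate = 2 mL/hr × 15142.86 ng/mL = 30285.71 ng/hr
30285.71 ng/hr ÷ 60 min/hr = 504.7619 ng/min
504.7619 ng/min ÷ 35.8 kg = 14.09949 ng/kg/min

14.1 ng/kg/min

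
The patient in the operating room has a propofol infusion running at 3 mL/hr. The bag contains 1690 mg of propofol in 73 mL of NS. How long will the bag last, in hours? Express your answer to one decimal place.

Duration = 73 mL ÷ 3 mL/hr = 24.33333 hr

24.3 hours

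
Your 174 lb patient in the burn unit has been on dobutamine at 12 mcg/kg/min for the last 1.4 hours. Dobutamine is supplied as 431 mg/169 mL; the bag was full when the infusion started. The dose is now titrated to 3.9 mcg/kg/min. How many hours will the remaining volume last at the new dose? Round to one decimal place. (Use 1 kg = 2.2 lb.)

Initial rate:
Weight = 174 lb ÷ 2.2 lb/kg = 79.09091 kg
Dose = 12 mcg/kg/min × 79.09091 kg = 949.0909 mcg/min
949.0909 mcg/min × 60 min/hr = 56945.45 mcg/hr
Concentration = 431 mg ÷ 169 mL = 2.550296 mg/mL = 2550.296 mcg/mL
Rate = 56945.45 mcg/hr ÷ 2550.296 mcg/mL = 22.32896 mL/hr
Volume infused so far = 22.32896 mL/hr × 1.4 hr = 31.26054 mL
Volume remaining = 169 − 31.26054 = 137.7395 mL
New rate:
Dose = 3.9 mcg/kg/min × 79.09091 kg = 308.4545 mcg/min
308.4545 mcg/min × 60 min/hr = 18507.27 mcg/hr
Rate = 18507.27 mcg/hr ÷ 2550.296 mcg/mL = 7.256912 mL/hr
Time remaining = 137.7395 mL ÷ 7.256912 mL/hr = 18.98045 hr

19.0 hours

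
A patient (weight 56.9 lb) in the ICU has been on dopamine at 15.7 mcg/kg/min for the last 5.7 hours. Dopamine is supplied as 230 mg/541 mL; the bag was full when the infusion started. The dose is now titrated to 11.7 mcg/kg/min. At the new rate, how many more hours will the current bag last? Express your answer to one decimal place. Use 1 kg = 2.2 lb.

5.0 hours

Initial rate:
Weight = 56.9 lb ÷ 2.2 lb/kg = 25.86364 kg
Dose = 15.7 mcg/kg/min × 25.86364 kg = 406.0591 mcg/min
406.0591 mcg/min × 60 min/hr = 24363.55 mcg/hr
Concentration = 230 mg ÷ 541 mL = 0.4251386 mg/mL = 425.1386 mcg/mL
Rate = 24363.55 mcg/hr ÷ 425.1386 mcg/mL = 57.3073 mL/hr
Volume infused so far = 57.3073 mL/hr × 5.7 hr = 326.6516 mL
Volume remaining = 541 − 326.6516 = 214.3484 mL
New rate:
Dose = 11.7 mcg/kg/min × 25.86364 kg = 302.6045 mcg/min
302.6045 mcg/min × 60 min/hr = 18156.27 mcg/hr
Rate = 18156.27 mcg/hr ÷ 425.1386 mcg/mL = 42.70671 mL/hr
Time remaining = 214.3484 mL ÷ 42.70671 mL/hr = 5.01908 hr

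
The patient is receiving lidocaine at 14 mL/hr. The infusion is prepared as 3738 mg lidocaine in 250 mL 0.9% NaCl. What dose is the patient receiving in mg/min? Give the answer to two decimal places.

3.49 mg/min

Concentration = 3738 mg ÷ 250 mL = 14.952 mg/mL
Drug rate = 14 mL/hr × 14.952 mg/mL = 209.328 mg/hr
209.328 mg/hr ÷ 60 min/hr = 3.4888 mg/min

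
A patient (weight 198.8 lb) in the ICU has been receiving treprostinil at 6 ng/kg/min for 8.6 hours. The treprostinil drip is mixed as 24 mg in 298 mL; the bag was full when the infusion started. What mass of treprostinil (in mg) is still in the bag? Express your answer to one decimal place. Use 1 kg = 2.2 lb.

23.7 mg

Weight = 198.8 lb ÷ 2.2 lb/kg = 90.36364 kg
Dose = 6 ng/kg/min × 90.36364 kg = 542.1818 ng/min
542.1818 ng/min × 60 min/hr = 32530.91 ng/hr
Concentration = 24 mg ÷ 298 mL = 0.08053691 mg/mL = 80536.91 ng/mL
Rate = 32530.91 ng/hr ÷ 80536.91 ng/mL = 0.4039255 mL/hr
Volume infused = 0.4039255 mL/hr × 8.6 hr = 3.473759 mL
Volume remaining = 298 − 3.473759 = 294.5262 mL
Drug remaining = 294.5262 mL × 80536.91 ng/mL = 23720234 ng = 23.72023 mg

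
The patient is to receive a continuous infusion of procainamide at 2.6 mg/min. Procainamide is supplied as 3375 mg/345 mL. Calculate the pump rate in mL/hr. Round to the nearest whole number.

16 mL/hr

2.6 mg/min × 60 min/hr = 156 mg/hr
Concentration = 3375 mg ÷ 345 mL = 9.782609 mg/mL
Rate = 156 mg/hr ÷ 9.782609 mg/mL = 15.94667 mL/hr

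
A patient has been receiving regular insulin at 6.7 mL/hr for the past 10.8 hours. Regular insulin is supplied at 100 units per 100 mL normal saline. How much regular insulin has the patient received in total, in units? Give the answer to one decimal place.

Concentration = 100 units ÷ 100 mL = 1 units/mL
Drug rate = 6.7 mL/hr × 1 units/mL = 6.7 units/hr
Total = 6.7 units/hr × 10.8 hr = 72.36 units

72.4 units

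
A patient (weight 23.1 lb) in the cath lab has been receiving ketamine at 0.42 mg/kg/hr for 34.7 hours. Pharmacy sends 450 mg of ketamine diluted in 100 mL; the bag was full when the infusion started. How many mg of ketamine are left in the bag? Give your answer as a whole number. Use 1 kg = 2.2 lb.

Weight = 23.1 lb ÷ 2.2 lb/kg = 10.5 kg
Dose = 0.42 mg/kg/hr × 10.5 kg = 4.41 mg/hr
Concentration = 450 mg ÷ 100 mL = 4.5 mg/mL
Rate = 4.41 mg/hr ÷ 4.5 mg/mL = 0.98 mL/hr
Volume infused = 0.98 mL/hr × 34.7 hr = 34.006 mL
Volume remaining = 100 − 34.006 = 65.994 mL
Drug remaining = 65.994 mL × 4.5 mg/mL = 296.973 mg

297 mg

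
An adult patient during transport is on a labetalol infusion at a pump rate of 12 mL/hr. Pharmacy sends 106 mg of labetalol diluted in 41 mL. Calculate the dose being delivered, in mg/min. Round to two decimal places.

0.52 mg/min

Concentration = 106 mg ÷ 41 mL = 2.585366 mg/mL
Drug rate = 12 mL/hr × 2.585366 mg/mL = 31.02439 mg/hr
31.02439 mg/hr ÷ 60 min/hr = 0.5170732 mg/min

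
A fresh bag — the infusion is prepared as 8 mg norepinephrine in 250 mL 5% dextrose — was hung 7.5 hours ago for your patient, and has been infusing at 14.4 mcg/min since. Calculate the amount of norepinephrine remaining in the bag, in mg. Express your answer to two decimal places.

14.4 mcg/min × 60 min/hr = 864 mcg/hr
Concentration = 8 mg ÷ 250 mL = 0.032 mg/mL = 32 mcg/mL
Rate = 864 mcg/hr ÷ 32 mcg/mL = 27 mL/hr
Volume infused = 27 mL/hr × 7.5 hr = 202.5 mL
Volume remaining = 250 − 202.5 = 47.5 mL
Drug remaining = 47.5 mL × 32 mcg/mL = 1520 mcg = 1.52 mg

1.52 mg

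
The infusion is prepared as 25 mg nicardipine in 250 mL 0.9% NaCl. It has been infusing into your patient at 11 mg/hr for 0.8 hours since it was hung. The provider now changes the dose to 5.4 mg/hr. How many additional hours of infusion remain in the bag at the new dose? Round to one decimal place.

Initial rate:
Concentration = 25 mg ÷ 250 mL = 0.1 mg/mL
Rate = 11 mg/hr ÷ 0.1 mg/mL = 110 mL/hr
Volume infused so far = 110 mL/hr × 0.8 hr = 88 mL
Volume remaining = 250 − 88 = 162 mL
New rate:
Rate = 5.4 mg/hr ÷ 0.1 mg/mL = 54 mL/hr
Time remaining = 162 mL ÷ 54 mL/hr = 3 hr

3.0 hours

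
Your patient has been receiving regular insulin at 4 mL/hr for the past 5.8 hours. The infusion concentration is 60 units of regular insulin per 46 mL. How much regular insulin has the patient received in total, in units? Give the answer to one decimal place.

Concentration = 60 units ÷ 46 mL = 1.304348 units/mL
Drug rate = 4 mL/hr × 1.304348 units/mL = 5.217391 units/hr
Total = 5.217391 units/hr × 5.8 hr = 30.26087 units

30.3 units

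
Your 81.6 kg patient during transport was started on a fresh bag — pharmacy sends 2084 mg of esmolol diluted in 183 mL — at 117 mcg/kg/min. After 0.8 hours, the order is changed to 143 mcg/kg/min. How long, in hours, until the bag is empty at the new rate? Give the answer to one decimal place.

Initial rate:
Dose = 117 mcg/kg/min × 81.6 kg = 9547.2 mcg/min
9547.2 mcg/min × 60 min/hr = 572832 mcg/hr
Concentration = 2084 mg ÷ 183 mL = 11.38798 mg/mL = 11387.98 mcg/mL
Rate = 572832 mcg/hr ÷ 11387.98 mcg/mL = 50.30147 mL/hr
Volume infused so far = 50.30147 mL/hr × 0.8 hr = 40.24117 mL
Volume remaining = 183 − 40.24117 = 142.7588 mL
New rate:
Dose = 143 mcg/kg/min × 81.6 kg = 11668.8 mcg/min
11668.8 mcg/min × 60 min/hr = 700128 mcg/hr
Rate = 700128 mcg/hr ÷ 11387.98 mcg/mL = 61.47957 mL/hr
Time remaining = 142.7588 mL ÷ 61.47957 mL/hr = 2.322053 hr

2.3 hours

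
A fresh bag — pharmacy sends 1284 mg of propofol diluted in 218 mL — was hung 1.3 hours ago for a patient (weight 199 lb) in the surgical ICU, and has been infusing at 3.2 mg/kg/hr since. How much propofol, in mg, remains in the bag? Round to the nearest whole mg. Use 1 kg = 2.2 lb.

Weight = 199 lb ÷ 2.2 lb/kg = 90.45455 kg
Dose = 3.2 mg/kg/hr × 90.45455 kg = 289.4545 mg/hr
Concentration = 1284 mg ÷ 218 mL = 5.889908 mg/mL
Rate = 289.4545 mg/hr ÷ 5.889908 mg/mL = 49.14415 mL/hr
Volume infused = 49.14415 mL/hr × 1.3 hr = 63.8874 mL
Volume remaining = 218 − 63.8874 = 154.1126 mL
Drug remaining = 154.1126 mL × 5.889908 mg/mL = 907.7091 mg

908 mg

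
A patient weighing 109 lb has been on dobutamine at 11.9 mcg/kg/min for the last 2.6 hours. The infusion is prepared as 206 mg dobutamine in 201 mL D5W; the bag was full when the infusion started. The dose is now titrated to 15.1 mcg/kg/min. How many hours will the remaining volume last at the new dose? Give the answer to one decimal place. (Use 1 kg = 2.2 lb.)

2.5 hours

Initial rate:
Weight = 109 lb ÷ 2.2 lb/kg = 49.54545 kg
Dose = 11.9 mcg/kg/min × 49.54545 kg = 589.5909 mcg/min
589.5909 mcg/min × 60 min/hr = 35375.45 mcg/hr
Concentration = 206 mg ÷ 201 mL = 1.024876 mg/mL = 1024.876 mcg/mL
Rate = 35375.45 mcg/hr ÷ 1024.876 mcg/mL = 34.51683 mL/hr
Volume infused so far = 34.51683 mL/hr × 2.6 hr = 89.74375 mL
Volume remaining = 201 − 89.74375 = 111.2562 mL
New rate:
Dose = 15.1 mcg/kg/min × 49.54545 kg = 748.1364 mcg/min
748.1364 mcg/min × 60 min/hr = 44888.18 mcg/hr
Rate = 44888.18 mcg/hr ÷ 1024.876 mcg/mL = 43.79866 mL/hr
Time remaining = 111.2562 mL ÷ 43.79866 mL/hr = 2.540175 hr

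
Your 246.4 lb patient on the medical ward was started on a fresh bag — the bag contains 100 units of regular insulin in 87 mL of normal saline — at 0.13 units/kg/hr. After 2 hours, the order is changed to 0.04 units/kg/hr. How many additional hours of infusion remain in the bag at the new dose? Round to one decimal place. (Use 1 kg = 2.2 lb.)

Initial rate:
Weight = 246.4 lb ÷ 2.2 lb/kg = 112 kg
Dose = 0.13 units/kg/hr × 112 kg = 14.56 units/hr
Concentration = 100 units ÷ 87 mL = 1.149425 units/mL
Rate = 14.56 units/hr ÷ 1.149425 units/mL = 12.6672 mL/hr
Volume infused so far = 12.6672 mL/hr × 2 hr = 25.3344 mL
Volume remaining = 87 − 25.3344 = 61.6656 mL
New rate:
Dose = 0.04 units/kg/hr × 112 kg = 4.48 units/hr
Rate = 4.48 units/hr ÷ 1.149425 units/mL = 3.8976 mL/hr
Time remaining = 61.6656 mL ÷ 3.8976 mL/hr = 15.82143 hr

15.8 hours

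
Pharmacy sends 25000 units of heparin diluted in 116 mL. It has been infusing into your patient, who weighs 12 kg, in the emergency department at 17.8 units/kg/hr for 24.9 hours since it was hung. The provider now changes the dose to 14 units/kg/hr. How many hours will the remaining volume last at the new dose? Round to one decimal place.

117.2 hours

Initial rate:
Dose = 17.8 units/kg/hr × 12 kg = 213.6 units/hr
Concentration = 25000 units ÷ 116 mL = 215.5172 units/mL
Rate = 213.6 units/hr ÷ 215.5172 units/mL = 0.991104 mL/hr
Volume infused so far = 0.991104 mL/hr × 24.9 hr = 24.67849 mL
Volume remaining = 116 − 24.67849 = 91.32151 mL
New rate:
Dose = 14 units/kg/hr × 12 kg = 168 units/hr
Rate = 168 units/hr ÷ 215.5172 units/mL = 0.77952 mL/hr
Time remaining = 91.32151 mL ÷ 0.77952 mL/hr = 117.151 hr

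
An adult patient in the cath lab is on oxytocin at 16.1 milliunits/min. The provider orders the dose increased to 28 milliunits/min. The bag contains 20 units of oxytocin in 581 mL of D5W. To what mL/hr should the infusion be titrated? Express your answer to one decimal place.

48.8 mL/hr

28 milliunits/min × 60 min/hr = 1680 milliunits/hr
Concentration = 20 units ÷ 581 mL = 0.03442341 units/mL = 34.42341 milliunits/mL
Rate = 1680 milliunits/hr ÷ 34.42341 milliunits/mL = 48.804 mL/hr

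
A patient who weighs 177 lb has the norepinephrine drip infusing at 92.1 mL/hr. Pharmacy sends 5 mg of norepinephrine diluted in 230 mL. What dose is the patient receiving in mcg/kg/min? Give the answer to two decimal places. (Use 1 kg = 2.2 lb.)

Weight = 177 lb ÷ 2.2 lb/kg = 80.45455 kg
Concentration = 5 mg ÷ 230 mL = 0.02173913 mg/mL = 21.73913 mcg/mL
Drug rate = 92.1 mL/hr × 21.73913 mcg/mL = 2002.174 mcg/hr
2002.174 mcg/hr ÷ 60 min/hr = 33.36957 mcg/min
33.36957 mcg/min ÷ 80.45455 kg = 0.414763 mcg/kg/min

0.41 mcg/kg/min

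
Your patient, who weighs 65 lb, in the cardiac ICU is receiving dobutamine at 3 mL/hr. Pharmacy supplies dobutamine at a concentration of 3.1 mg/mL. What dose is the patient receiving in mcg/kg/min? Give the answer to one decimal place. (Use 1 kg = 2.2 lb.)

Weight = 65 lb ÷ 2.2 lb/kg = 29.54545 kg
Concentration = 3.1 mg/mL = 3100 mcg/mL
Drug rate = 3 mL/hr × 3100 mcg/mL = 9300 mcg/hr
9300 mcg/hr ÷ 60 min/hr = 155 mcg/min
155 mcg/min ÷ 29.54545 kg = 5.246154 mcg/kg/min

5.2 mcg/kg/min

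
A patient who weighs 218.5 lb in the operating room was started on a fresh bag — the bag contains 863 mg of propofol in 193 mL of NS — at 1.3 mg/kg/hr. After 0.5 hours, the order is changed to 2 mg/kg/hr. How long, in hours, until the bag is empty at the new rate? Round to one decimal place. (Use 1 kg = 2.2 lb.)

Initial rate:
Weight = 218.5 lb ÷ 2.2 lb/kg = 99.31818 kg
Dose = 1.3 mg/kg/hr × 99.31818 kg = 129.1136 mg/hr
Concentration = 863 mg ÷ 193 mL = 4.471503 mg/mL
Rate = 129.1136 mg/hr ÷ 4.471503 mg/mL = 28.87478 mL/hr
Volume infused so far = 28.87478 mL/hr × 0.5 hr = 14.43739 mL
Volume remaining = 193 − 14.43739 = 178.5626 mL
New rate:
Dose = 2 mg/kg/hr × 99.31818 kg = 198.6364 mg/hr
Rate = 198.6364 mg/hr ÷ 4.471503 mg/mL = 44.42273 mL/hr
Time remaining = 178.5626 mL ÷ 44.42273 mL/hr = 4.019622 hr

4.0 hours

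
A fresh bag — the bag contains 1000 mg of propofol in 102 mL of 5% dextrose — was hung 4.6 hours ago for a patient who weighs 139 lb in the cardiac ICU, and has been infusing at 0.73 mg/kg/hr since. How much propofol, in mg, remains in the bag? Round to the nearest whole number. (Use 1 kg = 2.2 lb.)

788 mg

Weight = 139 lb ÷ 2.2 lb/kg = 63.18182 kg
Dose = 0.73 mg/kg/hr × 63.18182 kg = 46.12273 mg/hr
Concentration = 1000 mg ÷ 102 mL = 9.803922 mg/mL
Rate = 46.12273 mg/hr ÷ 9.803922 mg/mL = 4.704518 mL/hr
Volume infused = 4.704518 mL/hr × 4.6 hr = 21.64078 mL
Volume remaining = 102 − 21.64078 = 80.35922 mL
Drug remaining = 80.35922 mL × 9.803922 mg/mL = 787.8355 mg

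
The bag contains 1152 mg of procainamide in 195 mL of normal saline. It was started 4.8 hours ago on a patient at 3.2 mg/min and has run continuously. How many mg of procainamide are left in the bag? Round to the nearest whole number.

3.2 mg/min × 60 min/hr = 192 mg/hr
Concentration = 1152 mg ÷ 195 mL = 5.907692 mg/mL
Rate = 192 mg/hr ÷ 5.907692 mg/mL = 32.5 mL/hr
Volume infused = 32.5 mL/hr × 4.8 hr = 156 mL
Volume remaining = 195 − 156 = 39 mL
Drug remaining = 39 mL × 5.907692 mg/mL = 230.4 mg

230 mg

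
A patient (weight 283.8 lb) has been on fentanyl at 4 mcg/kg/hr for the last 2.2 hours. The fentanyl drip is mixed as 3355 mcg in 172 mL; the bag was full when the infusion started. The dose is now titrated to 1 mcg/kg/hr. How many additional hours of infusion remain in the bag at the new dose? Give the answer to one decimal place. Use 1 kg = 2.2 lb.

Initial rate:
Weight = 283.8 lb ÷ 2.2 lb/kg = 129 kg
Dose = 4 mcg/kg/hr × 129 kg = 516 mcg/hr
Concentration = 3355 mcg ÷ 172 mL = 19.50581 mcg/mL
Rate = 516 mcg/hr ÷ 19.50581 mcg/mL = 26.45365 mL/hr
Volume infused so far = 26.45365 mL/hr × 2.2 hr = 58.19803 mL
Volume remaining = 172 − 58.19803 = 113.802 mL
New rate:
Dose = 1 mcg/kg/hr × 129 kg = 129 mcg/hr
Rate = 129 mcg/hr ÷ 19.50581 mcg/mL = 6.613413 mL/hr
Time remaining = 113.802 mL ÷ 6.613413 mL/hr = 17.20775 hr

17.2 hours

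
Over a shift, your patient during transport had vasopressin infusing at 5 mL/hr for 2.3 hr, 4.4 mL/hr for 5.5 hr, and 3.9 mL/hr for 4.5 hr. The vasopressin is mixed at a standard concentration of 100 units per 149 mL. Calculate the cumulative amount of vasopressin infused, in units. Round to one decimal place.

35.7 units

Concentration = 100 units ÷ 149 mL = 0.6711409 units/mL
Stage 1: 5 mL/hr × 2.3 hr = 11.5 mL → 11.5 mL × 0.6711409 units/mL = 7.718121 units
Stage 2: 4.4 mL/hr × 5.5 hr = 24.2 mL → 24.2 mL × 0.6711409 units/mL = 16.24161 units
Stage 3: 3.9 mL/hr × 4.5 hr = 17.55 mL → 17.55 mL × 0.6711409 units/mL = 11.77852 units
Total = 7.718121 + 16.24161 + 11.77852 = 35.73826 units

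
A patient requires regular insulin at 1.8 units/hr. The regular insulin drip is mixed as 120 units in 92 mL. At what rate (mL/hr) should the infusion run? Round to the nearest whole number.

Concentration = 120 units ÷ 92 mL = 1.304348 units/mL
Rate = 1.8 units/hr ÷ 1.304348 units/mL = 1.38 mL/hr

1 mL/hr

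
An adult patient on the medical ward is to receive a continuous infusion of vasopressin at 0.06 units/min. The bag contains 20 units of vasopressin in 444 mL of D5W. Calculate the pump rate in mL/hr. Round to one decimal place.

0.06 units/min × 60 min/hr = 3.6 units/hr
Concentration = 20 units ÷ 444 mL = 0.04504505 units/mL
Rate = 3.6 units/hr ÷ 0.04504505 units/mL = 79.92 mL/hr

79.9 mL/hr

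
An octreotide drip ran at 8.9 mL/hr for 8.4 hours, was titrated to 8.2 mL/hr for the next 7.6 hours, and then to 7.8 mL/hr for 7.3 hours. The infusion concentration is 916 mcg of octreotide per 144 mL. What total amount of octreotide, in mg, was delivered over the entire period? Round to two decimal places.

1.23 mg

Concentration = 916 mcg ÷ 144 mL = 6.361111 mcg/mL
Stage 1: 8.9 mL/hr × 8.4 hr = 74.76 mL → 74.76 mL × 6.361111 mcg/mL = 475.5567 mcg
Stage 2: 8.2 mL/hr × 7.6 hr = 62.32 mL → 62.32 mL × 6.361111 mcg/mL = 396.4244 mcg
Stage 3: 7.8 mL/hr × 7.3 hr = 56.94 mL → 56.94 mL × 6.361111 mcg/mL = 362.2017 mcg
Total = 475.5567 + 396.4244 + 362.2017 = 1234.183 mcg = 1.234183 mg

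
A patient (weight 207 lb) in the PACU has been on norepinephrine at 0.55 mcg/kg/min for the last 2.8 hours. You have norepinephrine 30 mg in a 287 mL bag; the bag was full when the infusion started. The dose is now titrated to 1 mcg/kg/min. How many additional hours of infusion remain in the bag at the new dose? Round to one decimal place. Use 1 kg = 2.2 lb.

Initial rate:
Weight = 207 lb ÷ 2.2 lb/kg = 94.09091 kg
Dose = 0.55 mcg/kg/min × 94.09091 kg = 51.75 mcg/min
51.75 mcg/min × 60 min/hr = 3105 mcg/hr
Concentration = 30 mg ÷ 287 mL = 0.1045296 mg/mL = 104.5296 mcg/mL
Rate = 3105 mcg/hr ÷ 104.5296 mcg/mL = 29.7045 mL/hr
Volume infused so far = 29.7045 mL/hr × 2.8 hr = 83.1726 mL
Volume remaining = 287 − 83.1726 = 203.8274 mL
New rate:
Dose = 1 mcg/kg/min × 94.09091 kg = 94.09091 mcg/min
94.09091 mcg/min × 60 min/hr = 5645.455 mcg/hr
Rate = 5645.455 mcg/hr ÷ 104.5296 mcg/mL = 54.00818 mL/hr
Time remaining = 203.8274 mL ÷ 54.00818 mL/hr = 3.77401 hr

3.8 hours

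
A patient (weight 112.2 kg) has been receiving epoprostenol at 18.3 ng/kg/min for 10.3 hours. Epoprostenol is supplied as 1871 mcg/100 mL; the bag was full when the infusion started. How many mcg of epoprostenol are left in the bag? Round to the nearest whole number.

602 mcg

Dose = 18.3 ng/kg/min × 112.2 kg = 2053.26 ng/min
2053.26 ng/min × 60 min/hr = 123195.6 ng/hr
Concentration = 1871 mcg ÷ 100 mL = 18.71 mcg/mL = 18710 ng/mL
Rate = 123195.6 ng/hr ÷ 18710 ng/mL = 6.584479 mL/hr
Volume infused = 6.584479 mL/hr × 10.3 hr = 67.82013 mL
Volume remaining = 100 − 67.82013 = 32.17987 mL
Drug remaining = 32.17987 mL × 18710 ng/mL = 602085.3 ng = 602.0853 mcg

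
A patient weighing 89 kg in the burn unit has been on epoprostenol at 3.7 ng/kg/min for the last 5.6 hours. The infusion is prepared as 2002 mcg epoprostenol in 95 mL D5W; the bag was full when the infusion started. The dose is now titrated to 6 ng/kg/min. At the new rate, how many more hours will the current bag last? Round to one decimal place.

Initial rate:
Dose = 3.7 ng/kg/min × 89 kg = 329.3 ng/min
329.3 ng/min × 60 min/hr = 19758 ng/hr
Concentration = 2002 mcg ÷ 95 mL = 21.07368 mcg/mL = 21073.68 ng/mL
Rate = 19758 ng/hr ÷ 21073.68 ng/mL = 0.9375674 mL/hr
Volume infused so far = 0.9375674 mL/hr × 5.6 hr = 5.250378 mL
Volume remaining = 95 − 5.250378 = 89.74962 mL
New rate:
Dose = 6 ng/kg/min × 89 kg = 534 ng/min
534 ng/min × 60 min/hr = 32040 ng/hr
Rate = 32040 ng/hr ÷ 21073.68 ng/mL = 1.52038 mL/hr
Time remaining = 89.74962 mL ÷ 1.52038 mL/hr = 59.03106 hr

59.0 hours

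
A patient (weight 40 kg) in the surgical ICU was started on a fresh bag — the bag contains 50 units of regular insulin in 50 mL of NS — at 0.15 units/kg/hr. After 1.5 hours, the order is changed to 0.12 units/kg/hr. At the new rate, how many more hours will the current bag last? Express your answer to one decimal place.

8.5 hours

Initial rate:
Dose = 0.15 units/kg/hr × 40 kg = 6 units/hr
Concentration = 50 units ÷ 50 mL = 1 units/mL
Rate = 6 units/hr ÷ 1 units/mL = 6 mL/hr
Volume infused so far = 6 mL/hr × 1.5 hr = 9 mL
Volume remaining = 50 − 9 = 41 mL
New rate:
Dose = 0.12 units/kg/hr × 40 kg = 4.8 units/hr
Rate = 4.8 units/hr ÷ 1 units/mL = 4.8 mL/hr
Time remaining = 41 mL ÷ 4.8 mL/hr = 8.541667 hr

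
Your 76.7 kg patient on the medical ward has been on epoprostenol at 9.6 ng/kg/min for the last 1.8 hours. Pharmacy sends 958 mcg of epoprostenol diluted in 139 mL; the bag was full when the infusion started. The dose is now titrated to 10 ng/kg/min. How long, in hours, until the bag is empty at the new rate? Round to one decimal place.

19.1 hours

Initial rate:
Dose = 9.6 ng/kg/min × 76.7 kg = 736.32 ng/min
736.32 ng/min × 60 min/hr = 44179.2 ng/hr
Concentration = 958 mcg ÷ 139 mL = 6.892086 mcg/mL = 6892.086 ng/mL
Rate = 44179.2 ng/hr ÷ 6892.086 ng/mL = 6.410134 mL/hr
Volume infused so far = 6.410134 mL/hr × 1.8 hr = 11.53824 mL
Volume remaining = 139 − 11.53824 = 127.4618 mL
New rate:
Dose = 10 ng/kg/min × 76.7 kg = 767 ng/min
767 ng/min × 60 min/hr = 46020 ng/hr
Rate = 46020 ng/hr ÷ 6892.086 ng/mL = 6.677223 mL/hr
Time remaining = 127.4618 mL ÷ 6.677223 mL/hr = 19.08904 hr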